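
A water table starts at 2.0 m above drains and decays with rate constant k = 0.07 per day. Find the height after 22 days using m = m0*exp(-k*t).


m = m0 * exp(-k*t)
m = 2.0 * exp(-0.07 * 22)
m = 2.0 * exp(-1.5400)

0.4288 m


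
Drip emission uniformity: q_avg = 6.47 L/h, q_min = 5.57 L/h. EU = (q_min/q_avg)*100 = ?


EU = (q_min/q_avg)*100 = (5.57/6.47)*100 = 86.0896%

86.0896 %


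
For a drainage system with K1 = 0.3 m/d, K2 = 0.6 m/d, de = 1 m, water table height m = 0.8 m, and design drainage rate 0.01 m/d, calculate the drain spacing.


S^2 = 8*K2*de*m/q + 4*K1*m^2/q
S^2 = 8*0.6*1*0.8/0.01 + 4*0.3*0.8^2/0.01
S = sqrt(460.8000)

21.4663 m


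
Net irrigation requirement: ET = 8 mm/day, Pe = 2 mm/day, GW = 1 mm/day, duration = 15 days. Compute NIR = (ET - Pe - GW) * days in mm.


Daily deficit = ET - Pe - GW = 8 - 2 - 1 = 5 mm/day
NIR = 5 * 15 = 75 mm

75.0000 mm


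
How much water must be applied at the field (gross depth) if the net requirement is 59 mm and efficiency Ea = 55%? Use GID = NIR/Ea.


Ea = 55% = 0.55
GID = NIR / Ea = 59 / 0.55 = 107.2727 mm

107.2727 mm


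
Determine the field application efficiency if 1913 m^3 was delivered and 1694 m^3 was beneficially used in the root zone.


Ea = V_root / V_field * 100 = 1694 / 1913 * 100 = 88.5520%

88.5520 %


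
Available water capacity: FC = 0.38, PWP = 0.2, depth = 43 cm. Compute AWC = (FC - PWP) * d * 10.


AWC = (FC - PWP) * d * 10
AWC = (0.38 - 0.2) * 43 * 10
AWC = 0.1800 * 43 * 10

77.4000 mm


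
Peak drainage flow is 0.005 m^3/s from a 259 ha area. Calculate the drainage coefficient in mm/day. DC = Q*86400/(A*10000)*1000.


DC = Q * 86400 / (A * 10000) * 1000
DC = 0.005 * 86400 / (259 * 10000) * 1000
DC = 432000.0000 / 2590000

0.1668 mm/day


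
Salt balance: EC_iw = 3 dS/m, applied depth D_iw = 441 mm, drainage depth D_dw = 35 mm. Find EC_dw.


EC_dw = EC_iw * D_iw / D_dw
EC_dw = 3 * 441 / 35
EC_dw = 1323 / 35

37.8000 dS/m


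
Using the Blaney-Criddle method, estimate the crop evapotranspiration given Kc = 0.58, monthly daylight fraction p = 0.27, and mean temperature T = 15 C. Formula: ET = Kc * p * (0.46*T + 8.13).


ET = Kc * p * (0.46*T + 8.13)
ET = 0.58 * 0.27 * (0.46*15 + 8.13)
ET = 0.58 * 0.27 * 15.0300

2.3537 mm/day


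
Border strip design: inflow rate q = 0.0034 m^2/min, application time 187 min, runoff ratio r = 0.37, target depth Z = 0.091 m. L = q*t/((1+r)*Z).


L = q*t/((1+r)*Z)
L = 0.0034*187/((1+0.37)*0.091)
L = 0.6358/0.12467

5.0999 m


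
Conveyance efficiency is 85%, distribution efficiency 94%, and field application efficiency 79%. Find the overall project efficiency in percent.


Ec = 0.85, Eb = 0.94, Ea = 0.79
E = 0.85 * 0.94 * 0.79 * 100 = 63.1210%

63.1210 %


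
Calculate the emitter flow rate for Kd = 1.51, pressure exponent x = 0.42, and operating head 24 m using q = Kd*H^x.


q = Kd * H^x = 1.51 * 24^0.42 = 1.51 * 3.799170

5.7367 L/h


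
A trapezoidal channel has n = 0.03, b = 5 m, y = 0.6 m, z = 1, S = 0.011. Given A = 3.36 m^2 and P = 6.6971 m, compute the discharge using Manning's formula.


R = A/P = 3.36/6.6971 = 0.501710
Q = (1/0.03) * 3.36 * 0.501710^(2/3) * 0.011^0.5

7.4168 m^3/s


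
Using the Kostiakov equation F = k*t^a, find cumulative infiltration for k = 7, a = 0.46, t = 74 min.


F = k * t^a = 7 * 74^0.46
F = 7 * 7.241801

50.6926 mm


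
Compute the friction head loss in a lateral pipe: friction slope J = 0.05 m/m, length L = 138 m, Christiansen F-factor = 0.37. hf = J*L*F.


hf = J * L * F = 0.05 * 138 * 0.37 = 2.5530 m

2.5530 m


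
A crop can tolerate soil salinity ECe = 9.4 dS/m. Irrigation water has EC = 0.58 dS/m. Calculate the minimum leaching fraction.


LR = ECiw / (5*ECe - ECiw)
LR = 0.58 / (5*9.4 - 0.58)
LR = 0.58 / 46.4200

0.0125


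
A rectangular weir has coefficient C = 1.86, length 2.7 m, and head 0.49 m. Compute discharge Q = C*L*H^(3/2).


Q = C * L * H^(3/2) = 1.86 * 2.7 * 0.49^1.5 = 1.86 * 2.7 * 0.343000

1.7225 m^3/s


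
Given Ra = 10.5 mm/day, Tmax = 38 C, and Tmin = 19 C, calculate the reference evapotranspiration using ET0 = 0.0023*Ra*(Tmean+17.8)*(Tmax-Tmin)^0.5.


Tmean = (Tmax + Tmin)/2 = (38 + 19)/2 = 28.5
ET0 = 0.0023 * 10.5 * (28.5 + 17.8) * sqrt(38 - 19)
ET0 = 0.0023 * 10.5 * 46.3 * 4.358899

4.8739 mm/day


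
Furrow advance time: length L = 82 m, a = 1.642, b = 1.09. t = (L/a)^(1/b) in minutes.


t = (L/a)^(1/b)
t = (82/1.642)^(1/1.09)
t = 49.939099^(1/1.09)

36.1578 min


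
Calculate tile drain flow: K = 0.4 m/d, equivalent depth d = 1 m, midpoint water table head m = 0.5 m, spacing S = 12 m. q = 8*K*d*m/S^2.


q = 8*K*d*m/S^2
q = 8*0.4*1*0.5/12^2
q = 1.6000 / 144

0.0111 m/d


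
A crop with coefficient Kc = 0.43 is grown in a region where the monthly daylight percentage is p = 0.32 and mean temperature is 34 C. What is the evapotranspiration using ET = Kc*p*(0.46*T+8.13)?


ET = Kc * p * (0.46*T + 8.13)
ET = 0.43 * 0.32 * (0.46*34 + 8.13)
ET = 0.43 * 0.32 * 23.7700

3.2708 mm/day


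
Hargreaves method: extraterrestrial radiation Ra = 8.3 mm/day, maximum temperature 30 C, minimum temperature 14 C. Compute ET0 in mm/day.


Tmean = (Tmax + Tmin)/2 = (30 + 14)/2 = 22.0
ET0 = 0.0023 * 8.3 * (22.0 + 17.8) * sqrt(30 - 14)
ET0 = 0.0023 * 8.3 * 39.8 * 4.000000

3.0391 mm/day


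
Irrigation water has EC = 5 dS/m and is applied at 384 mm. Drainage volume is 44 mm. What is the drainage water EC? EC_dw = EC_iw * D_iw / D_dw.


EC_dw = EC_iw * D_iw / D_dw
EC_dw = 5 * 384 / 44
EC_dw = 1920 / 44

43.6364 dS/m


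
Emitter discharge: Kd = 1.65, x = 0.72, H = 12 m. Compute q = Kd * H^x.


q = Kd * H^x = 1.65 * 12^0.72 = 1.65 * 5.984261

9.8740 L/h


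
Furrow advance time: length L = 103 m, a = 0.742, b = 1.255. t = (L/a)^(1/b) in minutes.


t = (L/a)^(1/b)
t = (103/0.742)^(1/1.255)
t = 138.814016^(1/1.255)

50.9469 min


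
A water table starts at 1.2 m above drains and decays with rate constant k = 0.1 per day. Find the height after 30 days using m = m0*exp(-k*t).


m = m0 * exp(-k*t)
m = 1.2 * exp(-0.1 * 30)
m = 1.2 * exp(-3.0000)

0.0597 m


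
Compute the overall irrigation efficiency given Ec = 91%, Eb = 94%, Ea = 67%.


Ec = 0.91, Eb = 0.94, Ea = 0.67
E = 0.91 * 0.94 * 0.67 * 100 = 57.3118%

57.3118 %


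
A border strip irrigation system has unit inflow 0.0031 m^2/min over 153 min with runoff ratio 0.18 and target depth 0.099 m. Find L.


L = q*t/((1+r)*Z)
L = 0.0031*153/((1+0.18)*0.099)
L = 0.4743/0.11682

4.0601 m


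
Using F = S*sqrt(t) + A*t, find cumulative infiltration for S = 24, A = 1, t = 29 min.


F = S*sqrt(t) + A*t
F = 24*sqrt(29) + 1*29
F = 24*5.385165 + 29

158.2440 mm


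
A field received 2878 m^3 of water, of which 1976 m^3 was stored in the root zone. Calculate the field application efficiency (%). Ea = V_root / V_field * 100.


Ea = V_root / V_field * 100 = 1976 / 2878 * 100 = 68.6588%

68.6588 %


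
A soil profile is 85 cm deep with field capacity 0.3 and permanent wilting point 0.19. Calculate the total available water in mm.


AWC = (FC - PWP) * d * 10
AWC = (0.3 - 0.19) * 85 * 10
AWC = 0.1100 * 85 * 10

93.5000 mm


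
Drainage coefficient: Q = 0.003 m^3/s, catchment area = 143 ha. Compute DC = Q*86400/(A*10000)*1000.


DC = Q * 86400 / (A * 10000) * 1000
DC = 0.003 * 86400 / (143 * 10000) * 1000
DC = 259200.0000 / 1430000

0.1813 mm/day


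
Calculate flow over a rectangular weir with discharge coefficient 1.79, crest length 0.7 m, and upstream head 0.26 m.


Q = C * L * H^(3/2) = 1.79 * 0.7 * 0.26^1.5 = 1.79 * 0.7 * 0.132575

0.1661 m^3/s


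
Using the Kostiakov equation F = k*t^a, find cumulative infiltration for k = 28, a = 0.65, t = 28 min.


F = k * t^a = 28 * 28^0.65
F = 28 * 8.722736

244.2366 mm


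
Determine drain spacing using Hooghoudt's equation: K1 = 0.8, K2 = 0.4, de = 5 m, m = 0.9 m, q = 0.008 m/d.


S^2 = 8*K2*de*m/q + 4*K1*m^2/q
S^2 = 8*0.4*5*0.9/0.008 + 4*0.8*0.9^2/0.008
S = sqrt(2124.0000)

46.0869 m


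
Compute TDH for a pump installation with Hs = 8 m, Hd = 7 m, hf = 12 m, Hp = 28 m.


TDH = Hs + Hd + hf + Hp = 8 + 7 + 12 + 28 = 55

55 m


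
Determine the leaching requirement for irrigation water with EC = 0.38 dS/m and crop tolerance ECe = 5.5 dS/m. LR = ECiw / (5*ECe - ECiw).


LR = ECiw / (5*ECe - ECiw)
LR = 0.38 / (5*5.5 - 0.38)
LR = 0.38 / 27.1200

0.0140


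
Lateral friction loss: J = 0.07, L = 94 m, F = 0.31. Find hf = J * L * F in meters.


hf = J * L * F = 0.07 * 94 * 0.31 = 2.0398 m

2.0398 m


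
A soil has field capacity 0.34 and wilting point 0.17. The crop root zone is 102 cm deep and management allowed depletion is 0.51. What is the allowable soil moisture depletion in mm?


SMD = (FC - PWP) * d * MAD * 10
SMD = (0.34 - 0.17) * 102 * 0.51 * 10
SMD = 0.1700 * 102 * 0.51 * 10

88.4340 mm


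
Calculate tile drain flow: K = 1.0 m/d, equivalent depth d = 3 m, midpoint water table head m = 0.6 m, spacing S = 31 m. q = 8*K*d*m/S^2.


q = 8*K*d*m/S^2
q = 8*1.0*3*0.6/31^2
q = 14.4000 / 961

0.0150 m/d


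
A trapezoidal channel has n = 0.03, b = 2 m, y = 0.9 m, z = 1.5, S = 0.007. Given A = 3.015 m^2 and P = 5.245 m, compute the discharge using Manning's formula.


R = A/P = 3.015/5.245 = 0.574833
Q = (1/0.03) * 3.015 * 0.574833^(2/3) * 0.007^0.5

5.8131 m^3/s


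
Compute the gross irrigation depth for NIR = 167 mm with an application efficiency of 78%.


Ea = 78% = 0.78
GID = NIR / Ea = 167 / 0.78 = 214.1026 mm

214.1026 mm


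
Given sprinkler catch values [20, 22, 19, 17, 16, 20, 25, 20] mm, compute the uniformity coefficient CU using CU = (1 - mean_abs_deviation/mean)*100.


mean = 19.875000 mm
MAD = 1.906250 mm
CU = (1 - 1.906250/19.875000)*100

90.4088 %


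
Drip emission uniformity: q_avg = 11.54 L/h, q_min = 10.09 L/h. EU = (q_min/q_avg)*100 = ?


EU = (q_min/q_avg)*100 = (10.09/11.54)*100 = 87.4350%

87.4350 %


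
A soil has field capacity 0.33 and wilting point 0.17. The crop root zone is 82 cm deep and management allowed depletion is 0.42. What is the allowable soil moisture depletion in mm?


SMD = (FC - PWP) * d * MAD * 10
SMD = (0.33 - 0.17) * 82 * 0.42 * 10
SMD = 0.1600 * 82 * 0.42 * 10

55.1040 mm


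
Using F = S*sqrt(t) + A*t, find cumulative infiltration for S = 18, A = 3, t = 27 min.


F = S*sqrt(t) + A*t
F = 18*sqrt(27) + 3*27
F = 18*5.196152 + 81

174.5307 mm


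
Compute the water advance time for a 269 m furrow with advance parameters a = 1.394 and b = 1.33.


t = (L/a)^(1/b)
t = (269/1.394)^(1/1.33)
t = 192.969871^(1/1.33)

52.2893 min


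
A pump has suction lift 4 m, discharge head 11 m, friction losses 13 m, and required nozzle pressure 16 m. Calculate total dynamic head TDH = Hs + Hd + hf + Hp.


TDH = Hs + Hd + hf + Hp = 4 + 11 + 13 + 16 = 44

44 m


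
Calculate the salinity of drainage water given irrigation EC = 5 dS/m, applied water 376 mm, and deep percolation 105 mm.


EC_dw = EC_iw * D_iw / D_dw
EC_dw = 5 * 376 / 105
EC_dw = 1880 / 105

17.9048 dS/m


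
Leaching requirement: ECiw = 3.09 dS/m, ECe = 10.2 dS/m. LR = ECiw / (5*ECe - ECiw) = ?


LR = ECiw / (5*ECe - ECiw)
LR = 3.09 / (5*10.2 - 3.09)
LR = 3.09 / 47.9100

0.0645


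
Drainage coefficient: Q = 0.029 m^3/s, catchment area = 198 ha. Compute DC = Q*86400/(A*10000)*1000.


DC = Q * 86400 / (A * 10000) * 1000
DC = 0.029 * 86400 / (198 * 10000) * 1000
DC = 2505600.0000 / 1980000

1.2655 mm/day


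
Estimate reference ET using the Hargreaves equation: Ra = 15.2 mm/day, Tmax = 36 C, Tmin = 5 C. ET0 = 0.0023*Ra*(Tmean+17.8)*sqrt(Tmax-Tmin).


Tmean = (Tmax + Tmin)/2 = (36 + 5)/2 = 20.5
ET0 = 0.0023 * 15.2 * (20.5 + 17.8) * sqrt(36 - 5)
ET0 = 0.0023 * 15.2 * 38.3 * 5.567764

7.4551 mm/day


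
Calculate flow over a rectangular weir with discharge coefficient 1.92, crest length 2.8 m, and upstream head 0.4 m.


Q = C * L * H^(3/2) = 1.92 * 2.8 * 0.4^1.5 = 1.92 * 2.8 * 0.252982

1.3600 m^3/s


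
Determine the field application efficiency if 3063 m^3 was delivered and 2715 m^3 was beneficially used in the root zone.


Ea = V_root / V_field * 100 = 2715 / 3063 * 100 = 88.6386%

88.6386 %


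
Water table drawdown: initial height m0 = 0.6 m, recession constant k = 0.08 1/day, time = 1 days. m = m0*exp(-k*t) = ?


m = m0 * exp(-k*t)
m = 0.6 * exp(-0.08 * 1)
m = 0.6 * exp(-0.0800)

0.5539 m


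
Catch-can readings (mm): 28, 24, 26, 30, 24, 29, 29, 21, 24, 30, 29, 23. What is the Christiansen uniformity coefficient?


mean = 26.416667 mm
MAD = 2.750000 mm
CU = (1 - 2.750000/26.416667)*100

89.5899 %


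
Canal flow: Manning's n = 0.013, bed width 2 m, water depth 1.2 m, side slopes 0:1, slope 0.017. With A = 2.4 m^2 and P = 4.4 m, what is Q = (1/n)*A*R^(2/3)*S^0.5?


R = A/P = 2.4/4.4 = 0.545455
Q = (1/0.013) * 2.4 * 0.545455^(2/3) * 0.017^0.5

16.0693 m^3/s


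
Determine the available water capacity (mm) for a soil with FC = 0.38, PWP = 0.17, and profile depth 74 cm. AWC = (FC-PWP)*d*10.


AWC = (FC - PWP) * d * 10
AWC = (0.38 - 0.17) * 74 * 10
AWC = 0.2100 * 74 * 10

155.4000 mm


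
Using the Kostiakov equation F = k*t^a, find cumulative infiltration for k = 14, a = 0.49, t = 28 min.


F = k * t^a = 14 * 28^0.49
F = 14 * 5.118084

71.6532 mm


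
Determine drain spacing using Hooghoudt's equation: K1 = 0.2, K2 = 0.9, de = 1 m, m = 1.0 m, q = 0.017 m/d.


S^2 = 8*K2*de*m/q + 4*K1*m^2/q
S^2 = 8*0.9*1*1.0/0.017 + 4*0.2*1.0^2/0.017
S = sqrt(470.5882)

21.6930 m


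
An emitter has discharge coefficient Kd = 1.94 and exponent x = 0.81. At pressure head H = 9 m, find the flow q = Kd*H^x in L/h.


q = Kd * H^x = 1.94 * 9^0.81 = 1.94 * 5.928385

11.5011 L/h


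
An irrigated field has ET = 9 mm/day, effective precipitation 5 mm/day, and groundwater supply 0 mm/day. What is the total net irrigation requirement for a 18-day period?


Daily deficit = ET - Pe - GW = 9 - 5 - 0 = 4 mm/day
NIR = 4 * 18 = 72 mm

72.0000 mm


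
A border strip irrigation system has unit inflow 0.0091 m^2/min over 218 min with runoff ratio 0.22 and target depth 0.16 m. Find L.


L = q*t/((1+r)*Z)
L = 0.0091*218/((1+0.22)*0.16)
L = 1.9838/0.1952

10.1629 m


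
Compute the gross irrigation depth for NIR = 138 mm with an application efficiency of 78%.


Ea = 78% = 0.78
GID = NIR / Ea = 138 / 0.78 = 176.9231 mm

176.9231 mm


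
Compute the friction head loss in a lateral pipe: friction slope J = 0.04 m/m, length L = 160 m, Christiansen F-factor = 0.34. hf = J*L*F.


hf = J * L * F = 0.04 * 160 * 0.34 = 2.1760 m

2.1760 m


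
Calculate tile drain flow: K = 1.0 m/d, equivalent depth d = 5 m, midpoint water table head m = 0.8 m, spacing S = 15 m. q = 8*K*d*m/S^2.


q = 8*K*d*m/S^2
q = 8*1.0*5*0.8/15^2
q = 32.0000 / 225

0.1422 m/d


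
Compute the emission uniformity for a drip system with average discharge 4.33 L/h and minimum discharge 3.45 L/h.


EU = (q_min/q_avg)*100 = (3.45/4.33)*100 = 79.6767%

79.6767 %


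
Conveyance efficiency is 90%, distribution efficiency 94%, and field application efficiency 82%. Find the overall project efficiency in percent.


Ec = 0.9, Eb = 0.94, Ea = 0.82
E = 0.9 * 0.94 * 0.82 * 100 = 69.3720%

69.3720 %


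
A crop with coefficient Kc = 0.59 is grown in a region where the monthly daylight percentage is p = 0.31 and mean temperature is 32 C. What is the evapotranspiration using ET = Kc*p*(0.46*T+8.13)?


ET = Kc * p * (0.46*T + 8.13)
ET = 0.59 * 0.31 * (0.46*32 + 8.13)
ET = 0.59 * 0.31 * 22.8500

4.1793 mm/day


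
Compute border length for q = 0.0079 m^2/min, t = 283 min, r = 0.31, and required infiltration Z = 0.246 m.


L = q*t/((1+r)*Z)
L = 0.0079*283/((1+0.31)*0.246)
L = 2.2357/0.32226

6.9376 m


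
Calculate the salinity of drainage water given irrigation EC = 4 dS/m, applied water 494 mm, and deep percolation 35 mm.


EC_dw = EC_iw * D_iw / D_dw
EC_dw = 4 * 494 / 35
EC_dw = 1976 / 35

56.4571 dS/m


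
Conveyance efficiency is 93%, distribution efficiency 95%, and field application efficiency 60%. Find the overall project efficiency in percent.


Ec = 0.93, Eb = 0.95, Ea = 0.6
E = 0.93 * 0.95 * 0.6 * 100 = 53.0100%

53.0100 %


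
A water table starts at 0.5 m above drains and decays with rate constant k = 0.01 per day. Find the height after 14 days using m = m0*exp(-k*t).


m = m0 * exp(-k*t)
m = 0.5 * exp(-0.01 * 14)
m = 0.5 * exp(-0.1400)

0.4347 m


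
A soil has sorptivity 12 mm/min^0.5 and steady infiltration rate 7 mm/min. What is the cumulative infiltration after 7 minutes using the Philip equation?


F = S*sqrt(t) + A*t
F = 12*sqrt(7) + 7*7
F = 12*2.645751 + 49

80.7490 mm


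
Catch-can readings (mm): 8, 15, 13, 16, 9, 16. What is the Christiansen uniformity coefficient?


mean = 12.833333 mm
MAD = 2.888889 mm
CU = (1 - 2.888889/12.833333)*100

77.4892 %


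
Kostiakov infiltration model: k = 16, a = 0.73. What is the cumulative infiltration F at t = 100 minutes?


F = k * t^a = 16 * 100^0.73
F = 16 * 28.840315

461.4450 mm


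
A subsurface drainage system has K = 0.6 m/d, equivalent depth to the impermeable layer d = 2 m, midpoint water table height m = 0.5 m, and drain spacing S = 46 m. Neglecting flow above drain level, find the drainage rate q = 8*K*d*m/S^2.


q = 8*K*d*m/S^2
q = 8*0.6*2*0.5/46^2
q = 4.8000 / 2116

0.0023 m/d


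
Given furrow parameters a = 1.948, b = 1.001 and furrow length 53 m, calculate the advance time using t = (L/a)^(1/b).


t = (L/a)^(1/b)
t = (53/1.948)^(1/1.001)
t = 27.207392^(1/1.001)

27.1178 min


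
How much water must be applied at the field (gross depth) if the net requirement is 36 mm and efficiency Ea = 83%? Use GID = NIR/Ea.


Ea = 83% = 0.83
GID = NIR / Ea = 36 / 0.83 = 43.3735 mm

43.3735 mm


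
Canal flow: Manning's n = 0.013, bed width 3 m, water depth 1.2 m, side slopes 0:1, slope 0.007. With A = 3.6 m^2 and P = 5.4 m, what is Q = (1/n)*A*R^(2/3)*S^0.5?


R = A/P = 3.6/5.4 = 0.666667
Q = (1/0.013) * 3.6 * 0.666667^(2/3) * 0.007^0.5

17.6813 m^3/s


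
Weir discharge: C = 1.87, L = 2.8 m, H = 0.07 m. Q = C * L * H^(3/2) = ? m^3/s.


Q = C * L * H^(3/2) = 1.87 * 2.8 * 0.07^1.5 = 1.87 * 2.8 * 0.018520

0.0970 m^3/s


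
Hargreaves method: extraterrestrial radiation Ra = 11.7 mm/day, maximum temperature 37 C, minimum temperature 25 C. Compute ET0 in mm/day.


Tmean = (Tmax + Tmin)/2 = (37 + 25)/2 = 31.0
ET0 = 0.0023 * 11.7 * (31.0 + 17.8) * sqrt(37 - 25)
ET0 = 0.0023 * 11.7 * 48.8 * 3.464102

4.5491 mm/day


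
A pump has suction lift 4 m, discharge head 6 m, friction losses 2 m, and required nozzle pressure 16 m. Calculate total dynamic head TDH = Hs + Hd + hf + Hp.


TDH = Hs + Hd + hf + Hp = 4 + 6 + 2 + 16 = 28

28 m


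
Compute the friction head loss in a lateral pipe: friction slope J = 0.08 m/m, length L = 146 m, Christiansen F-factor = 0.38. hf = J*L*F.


hf = J * L * F = 0.08 * 146 * 0.38 = 4.4384 m

4.4384 m


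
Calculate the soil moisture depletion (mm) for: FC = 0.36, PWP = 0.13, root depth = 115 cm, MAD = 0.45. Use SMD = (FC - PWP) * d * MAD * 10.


SMD = (FC - PWP) * d * MAD * 10
SMD = (0.36 - 0.13) * 115 * 0.45 * 10
SMD = 0.2300 * 115 * 0.45 * 10

119.0250 mm


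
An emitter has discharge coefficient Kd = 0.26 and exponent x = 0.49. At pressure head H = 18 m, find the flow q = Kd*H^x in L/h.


q = Kd * H^x = 0.26 * 18^0.49 = 0.26 * 4.121768

1.0717 L/h


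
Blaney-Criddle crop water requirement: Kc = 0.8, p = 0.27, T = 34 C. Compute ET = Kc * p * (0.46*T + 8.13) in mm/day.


ET = Kc * p * (0.46*T + 8.13)
ET = 0.8 * 0.27 * (0.46*34 + 8.13)
ET = 0.8 * 0.27 * 23.7700

5.1343 mm/day


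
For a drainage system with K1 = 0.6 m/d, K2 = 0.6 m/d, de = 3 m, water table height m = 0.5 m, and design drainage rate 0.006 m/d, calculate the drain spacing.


S^2 = 8*K2*de*m/q + 4*K1*m^2/q
S^2 = 8*0.6*3*0.5/0.006 + 4*0.6*0.5^2/0.006
S = sqrt(1300.0000)

36.0555 m


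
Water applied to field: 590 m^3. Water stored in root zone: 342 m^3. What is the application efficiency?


Ea = V_root / V_field * 100 = 342 / 590 * 100 = 57.9661%

57.9661 %


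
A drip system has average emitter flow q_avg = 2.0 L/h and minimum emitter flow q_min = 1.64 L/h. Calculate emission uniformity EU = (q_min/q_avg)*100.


EU = (q_min/q_avg)*100 = (1.64/2.0)*100 = 82.0000%

82.0000 %


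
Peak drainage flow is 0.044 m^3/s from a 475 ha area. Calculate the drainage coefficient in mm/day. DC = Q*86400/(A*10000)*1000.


DC = Q * 86400 / (A * 10000) * 1000
DC = 0.044 * 86400 / (475 * 10000) * 1000
DC = 3801600.0000 / 4750000

0.8003 mm/day


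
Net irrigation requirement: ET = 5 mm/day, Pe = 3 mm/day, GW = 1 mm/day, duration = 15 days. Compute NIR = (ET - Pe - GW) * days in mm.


Daily deficit = ET - Pe - GW = 5 - 3 - 1 = 1 mm/day
NIR = 1 * 15 = 15 mm

15.0000 mm


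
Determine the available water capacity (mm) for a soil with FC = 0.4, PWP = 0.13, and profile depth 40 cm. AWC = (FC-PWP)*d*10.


AWC = (FC - PWP) * d * 10
AWC = (0.4 - 0.13) * 40 * 10
AWC = 0.2700 * 40 * 10

108.0000 mm


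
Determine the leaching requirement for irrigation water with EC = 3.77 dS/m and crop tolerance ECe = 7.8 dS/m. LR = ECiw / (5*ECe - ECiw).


LR = ECiw / (5*ECe - ECiw)
LR = 3.77 / (5*7.8 - 3.77)
LR = 3.77 / 35.2300

0.1070


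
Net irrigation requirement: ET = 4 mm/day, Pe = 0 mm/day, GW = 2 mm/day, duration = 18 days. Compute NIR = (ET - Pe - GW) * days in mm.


Daily deficit = ET - Pe - GW = 4 - 0 - 2 = 2 mm/day
NIR = 2 * 18 = 36 mm

36.0000 mm


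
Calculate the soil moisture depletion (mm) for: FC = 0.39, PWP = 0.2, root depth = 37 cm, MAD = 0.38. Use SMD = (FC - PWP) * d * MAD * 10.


SMD = (FC - PWP) * d * MAD * 10
SMD = (0.39 - 0.2) * 37 * 0.38 * 10
SMD = 0.1900 * 37 * 0.38 * 10

26.7140 mm


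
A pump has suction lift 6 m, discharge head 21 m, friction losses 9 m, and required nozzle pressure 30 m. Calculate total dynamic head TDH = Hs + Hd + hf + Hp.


TDH = Hs + Hd + hf + Hp = 6 + 21 + 9 + 30 = 66

66 m


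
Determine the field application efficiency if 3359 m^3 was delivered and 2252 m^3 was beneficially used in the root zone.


Ea = V_root / V_field * 100 = 2252 / 3359 * 100 = 67.0438%

67.0438 %


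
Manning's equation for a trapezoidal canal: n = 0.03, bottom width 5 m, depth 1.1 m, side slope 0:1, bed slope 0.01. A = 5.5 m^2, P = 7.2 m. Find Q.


R = A/P = 5.5/7.2 = 0.763889
Q = (1/0.03) * 5.5 * 0.763889^(2/3) * 0.01^0.5

15.3201 m^3/s


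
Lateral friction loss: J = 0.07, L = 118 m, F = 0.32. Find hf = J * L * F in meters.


hf = J * L * F = 0.07 * 118 * 0.32 = 2.6432 m

2.6432 m


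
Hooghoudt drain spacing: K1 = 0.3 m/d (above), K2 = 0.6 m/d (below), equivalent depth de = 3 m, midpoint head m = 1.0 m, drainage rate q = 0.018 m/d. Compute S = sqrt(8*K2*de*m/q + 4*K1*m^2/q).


S^2 = 8*K2*de*m/q + 4*K1*m^2/q
S^2 = 8*0.6*3*1.0/0.018 + 4*0.3*1.0^2/0.018
S = sqrt(866.6667)

29.4392 m


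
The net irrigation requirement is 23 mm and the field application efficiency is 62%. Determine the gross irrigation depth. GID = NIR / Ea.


Ea = 62% = 0.62
GID = NIR / Ea = 23 / 0.62 = 37.0968 mm

37.0968 mm


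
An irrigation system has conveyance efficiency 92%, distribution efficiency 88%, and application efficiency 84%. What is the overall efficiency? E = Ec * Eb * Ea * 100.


Ec = 0.92, Eb = 0.88, Ea = 0.84
E = 0.92 * 0.88 * 0.84 * 100 = 68.0064%

68.0064 %


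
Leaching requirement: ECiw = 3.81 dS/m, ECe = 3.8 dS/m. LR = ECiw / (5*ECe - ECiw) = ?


LR = ECiw / (5*ECe - ECiw)
LR = 3.81 / (5*3.8 - 3.81)
LR = 3.81 / 15.1900

0.2508


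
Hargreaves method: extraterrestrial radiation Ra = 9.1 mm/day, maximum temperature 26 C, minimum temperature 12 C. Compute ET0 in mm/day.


Tmean = (Tmax + Tmin)/2 = (26 + 12)/2 = 19.0
ET0 = 0.0023 * 9.1 * (19.0 + 17.8) * sqrt(26 - 12)
ET0 = 0.0023 * 9.1 * 36.8 * 3.741657

2.8819 mm/day


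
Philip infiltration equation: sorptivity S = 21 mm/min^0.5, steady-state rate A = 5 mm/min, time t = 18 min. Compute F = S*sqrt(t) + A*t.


F = S*sqrt(t) + A*t
F = 21*sqrt(18) + 5*18
F = 21*4.242641 + 90

179.0955 mm


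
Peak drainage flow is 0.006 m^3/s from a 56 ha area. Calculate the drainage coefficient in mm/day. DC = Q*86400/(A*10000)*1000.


DC = Q * 86400 / (A * 10000) * 1000
DC = 0.006 * 86400 / (56 * 10000) * 1000
DC = 518400.0000 / 560000

0.9257 mm/day


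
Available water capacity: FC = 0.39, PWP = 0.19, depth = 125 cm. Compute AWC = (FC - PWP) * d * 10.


AWC = (FC - PWP) * d * 10
AWC = (0.39 - 0.19) * 125 * 10
AWC = 0.2000 * 125 * 10

250.0000 mm


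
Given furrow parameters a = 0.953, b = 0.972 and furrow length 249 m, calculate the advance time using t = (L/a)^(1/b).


t = (L/a)^(1/b)
t = (249/0.953)^(1/0.972)
t = 261.280168^(1/0.972)

306.7150 min


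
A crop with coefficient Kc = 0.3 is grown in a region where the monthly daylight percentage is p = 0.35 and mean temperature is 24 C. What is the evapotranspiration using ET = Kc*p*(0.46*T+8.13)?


ET = Kc * p * (0.46*T + 8.13)
ET = 0.3 * 0.35 * (0.46*24 + 8.13)
ET = 0.3 * 0.35 * 19.1700

2.0129 mm/day


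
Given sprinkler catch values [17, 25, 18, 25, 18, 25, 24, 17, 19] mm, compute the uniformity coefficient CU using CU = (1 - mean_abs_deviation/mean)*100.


mean = 20.888889 mm
MAD = 3.432099 mm
CU = (1 - 3.432099/20.888889)*100

83.5697 %


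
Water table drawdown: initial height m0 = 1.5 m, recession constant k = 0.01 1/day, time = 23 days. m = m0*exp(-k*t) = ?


m = m0 * exp(-k*t)
m = 1.5 * exp(-0.01 * 23)
m = 1.5 * exp(-0.2300)

1.1918 m


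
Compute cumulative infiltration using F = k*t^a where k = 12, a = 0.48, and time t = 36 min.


F = k * t^a = 12 * 36^0.48
F = 12 * 5.585026

67.0203 mm


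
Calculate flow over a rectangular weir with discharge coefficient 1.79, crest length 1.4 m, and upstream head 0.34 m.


Q = C * L * H^(3/2) = 1.79 * 1.4 * 0.34^1.5 = 1.79 * 1.4 * 0.198252

0.4968 m^3/s


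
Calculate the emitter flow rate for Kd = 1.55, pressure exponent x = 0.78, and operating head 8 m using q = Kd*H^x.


q = Kd * H^x = 1.55 * 8^0.78 = 1.55 * 5.063026

7.8477 L/h


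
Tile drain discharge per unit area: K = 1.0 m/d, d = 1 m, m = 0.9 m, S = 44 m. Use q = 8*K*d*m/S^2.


q = 8*K*d*m/S^2
q = 8*1.0*1*0.9/44^2
q = 7.2000 / 1936

0.0037 m/d


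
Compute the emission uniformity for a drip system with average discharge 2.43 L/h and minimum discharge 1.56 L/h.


EU = (q_min/q_avg)*100 = (1.56/2.43)*100 = 64.1975%

64.1975 %


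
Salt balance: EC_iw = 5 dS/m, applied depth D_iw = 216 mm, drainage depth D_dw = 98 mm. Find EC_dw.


EC_dw = EC_iw * D_iw / D_dw
EC_dw = 5 * 216 / 98
EC_dw = 1080 / 98

11.0204 dS/m


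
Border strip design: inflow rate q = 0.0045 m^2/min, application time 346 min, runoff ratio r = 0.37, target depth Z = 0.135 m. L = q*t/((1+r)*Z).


L = q*t/((1+r)*Z)
L = 0.0045*346/((1+0.37)*0.135)
L = 1.557/0.18495

8.4185 m


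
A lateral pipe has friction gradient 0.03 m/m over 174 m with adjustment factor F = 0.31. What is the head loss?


hf = J * L * F = 0.03 * 174 * 0.31 = 1.6182 m

1.6182 m


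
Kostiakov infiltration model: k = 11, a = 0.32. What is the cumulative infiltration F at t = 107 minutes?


F = k * t^a = 11 * 107^0.32
F = 11 * 4.460698

49.0677 mm


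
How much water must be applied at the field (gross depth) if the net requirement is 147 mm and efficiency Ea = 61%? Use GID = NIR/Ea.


Ea = 61% = 0.61
GID = NIR / Ea = 147 / 0.61 = 240.9836 mm

240.9836 mm


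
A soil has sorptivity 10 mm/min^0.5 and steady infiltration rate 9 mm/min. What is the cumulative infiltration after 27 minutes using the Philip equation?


F = S*sqrt(t) + A*t
F = 10*sqrt(27) + 9*27
F = 10*5.196152 + 243

294.9615 mm


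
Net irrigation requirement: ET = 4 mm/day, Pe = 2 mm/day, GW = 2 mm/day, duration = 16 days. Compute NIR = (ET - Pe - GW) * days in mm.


Daily deficit = ET - Pe - GW = 4 - 2 - 2 = 0 mm/day
NIR = 0 * 16 = 0 mm

0 mm


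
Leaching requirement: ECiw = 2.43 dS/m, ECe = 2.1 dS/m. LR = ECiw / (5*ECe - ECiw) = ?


LR = ECiw / (5*ECe - ECiw)
LR = 2.43 / (5*2.1 - 2.43)
LR = 2.43 / 8.0700

0.3011


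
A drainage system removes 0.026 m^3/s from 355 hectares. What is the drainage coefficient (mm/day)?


DC = Q * 86400 / (A * 10000) * 1000
DC = 0.026 * 86400 / (355 * 10000) * 1000
DC = 2246400.0000 / 3550000

0.6328 mm/day


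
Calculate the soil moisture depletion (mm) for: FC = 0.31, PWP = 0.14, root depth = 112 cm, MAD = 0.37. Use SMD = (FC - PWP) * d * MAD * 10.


SMD = (FC - PWP) * d * MAD * 10
SMD = (0.31 - 0.14) * 112 * 0.37 * 10
SMD = 0.1700 * 112 * 0.37 * 10

70.4480 mm


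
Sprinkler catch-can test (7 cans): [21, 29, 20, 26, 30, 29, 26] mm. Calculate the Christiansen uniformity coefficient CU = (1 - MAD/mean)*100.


mean = 25.857143 mm
MAD = 3.061224 mm
CU = (1 - 3.061224/25.857143)*100

88.1610 %


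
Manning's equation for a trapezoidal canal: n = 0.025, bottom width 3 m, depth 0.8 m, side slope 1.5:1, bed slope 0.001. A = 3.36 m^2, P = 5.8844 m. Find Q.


R = A/P = 3.36/5.8844 = 0.571001
Q = (1/0.025) * 3.36 * 0.571001^(2/3) * 0.001^0.5

2.9252 m^3/s


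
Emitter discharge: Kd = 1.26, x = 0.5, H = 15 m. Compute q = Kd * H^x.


q = Kd * H^x = 1.26 * 15^0.5 = 1.26 * 3.872983

4.8800 L/h


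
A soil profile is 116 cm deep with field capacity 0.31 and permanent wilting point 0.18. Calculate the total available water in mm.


AWC = (FC - PWP) * d * 10
AWC = (0.31 - 0.18) * 116 * 10
AWC = 0.1300 * 116 * 10

150.8000 mm


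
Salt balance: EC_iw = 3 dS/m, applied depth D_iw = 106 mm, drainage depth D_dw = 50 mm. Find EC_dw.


EC_dw = EC_iw * D_iw / D_dw
EC_dw = 3 * 106 / 50
EC_dw = 318 / 50

6.3600 dS/m


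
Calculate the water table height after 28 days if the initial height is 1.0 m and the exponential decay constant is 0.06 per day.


m = m0 * exp(-k*t)
m = 1.0 * exp(-0.06 * 28)
m = 1.0 * exp(-1.6800)

0.1864 m


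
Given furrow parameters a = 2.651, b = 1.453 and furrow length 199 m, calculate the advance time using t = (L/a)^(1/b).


t = (L/a)^(1/b)
t = (199/2.651)^(1/1.453)
t = 75.066013^(1/1.453)

19.5316 min


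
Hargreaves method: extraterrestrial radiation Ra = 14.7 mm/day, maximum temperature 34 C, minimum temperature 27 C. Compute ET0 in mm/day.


Tmean = (Tmax + Tmin)/2 = (34 + 27)/2 = 30.5
ET0 = 0.0023 * 14.7 * (30.5 + 17.8) * sqrt(34 - 27)
ET0 = 0.0023 * 14.7 * 48.3 * 2.645751

4.3206 mm/day


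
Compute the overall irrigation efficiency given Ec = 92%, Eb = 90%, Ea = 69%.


Ec = 0.92, Eb = 0.9, Ea = 0.69
E = 0.92 * 0.9 * 0.69 * 100 = 57.1320%

57.1320 %


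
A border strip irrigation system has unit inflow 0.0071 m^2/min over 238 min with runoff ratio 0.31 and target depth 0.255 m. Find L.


L = q*t/((1+r)*Z)
L = 0.0071*238/((1+0.31)*0.255)
L = 1.6898/0.33405

5.0585 m


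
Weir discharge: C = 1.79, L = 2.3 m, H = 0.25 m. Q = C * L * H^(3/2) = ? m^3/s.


Q = C * L * H^(3/2) = 1.79 * 2.3 * 0.25^1.5 = 1.79 * 2.3 * 0.125000

0.5146 m^3/s


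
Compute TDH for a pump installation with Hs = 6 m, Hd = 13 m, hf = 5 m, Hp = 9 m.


TDH = Hs + Hd + hf + Hp = 6 + 13 + 5 + 9 = 33

33 m


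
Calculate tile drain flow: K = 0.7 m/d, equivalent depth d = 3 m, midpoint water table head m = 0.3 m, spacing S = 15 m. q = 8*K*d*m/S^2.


q = 8*K*d*m/S^2
q = 8*0.7*3*0.3/15^2
q = 5.0400 / 225

0.0224 m/d


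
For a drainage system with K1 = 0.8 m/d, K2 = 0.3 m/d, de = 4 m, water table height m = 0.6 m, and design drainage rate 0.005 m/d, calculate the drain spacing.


S^2 = 8*K2*de*m/q + 4*K1*m^2/q
S^2 = 8*0.3*4*0.6/0.005 + 4*0.8*0.6^2/0.005
S = sqrt(1382.4000)

37.1806 m


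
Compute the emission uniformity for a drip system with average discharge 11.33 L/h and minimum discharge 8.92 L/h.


EU = (q_min/q_avg)*100 = (8.92/11.33)*100 = 78.7290%

78.7290 %


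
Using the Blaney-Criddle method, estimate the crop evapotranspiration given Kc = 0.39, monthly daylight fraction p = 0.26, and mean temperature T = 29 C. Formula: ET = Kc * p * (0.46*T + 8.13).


ET = Kc * p * (0.46*T + 8.13)
ET = 0.39 * 0.26 * (0.46*29 + 8.13)
ET = 0.39 * 0.26 * 21.4700

2.1771 mm/day


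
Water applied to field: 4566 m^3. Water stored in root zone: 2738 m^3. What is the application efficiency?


Ea = V_root / V_field * 100 = 2738 / 4566 * 100 = 59.9650%

59.9650 %


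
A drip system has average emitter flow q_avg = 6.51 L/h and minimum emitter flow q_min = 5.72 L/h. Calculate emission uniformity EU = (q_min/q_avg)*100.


EU = (q_min/q_avg)*100 = (5.72/6.51)*100 = 87.8648%

87.8648 %


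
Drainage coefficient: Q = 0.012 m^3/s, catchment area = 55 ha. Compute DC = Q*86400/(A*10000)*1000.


DC = Q * 86400 / (A * 10000) * 1000
DC = 0.012 * 86400 / (55 * 10000) * 1000
DC = 1036800.0000 / 550000

1.8851 mm/day


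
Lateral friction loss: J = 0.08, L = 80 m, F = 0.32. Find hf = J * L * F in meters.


hf = J * L * F = 0.08 * 80 * 0.32 = 2.0480 m

2.0480 m


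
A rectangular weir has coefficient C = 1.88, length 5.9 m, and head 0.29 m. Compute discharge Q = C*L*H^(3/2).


Q = C * L * H^(3/2) = 1.88 * 5.9 * 0.29^1.5 = 1.88 * 5.9 * 0.156170

1.7322 m^3/s


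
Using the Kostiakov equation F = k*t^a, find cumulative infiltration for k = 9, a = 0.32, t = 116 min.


F = k * t^a = 9 * 116^0.32
F = 9 * 4.577481

41.1973 mm


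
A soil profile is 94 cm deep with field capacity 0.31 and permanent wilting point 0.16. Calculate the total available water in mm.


AWC = (FC - PWP) * d * 10
AWC = (0.31 - 0.16) * 94 * 10
AWC = 0.1500 * 94 * 10

141.0000 mm


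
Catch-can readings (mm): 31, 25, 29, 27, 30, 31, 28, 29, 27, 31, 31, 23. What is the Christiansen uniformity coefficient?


mean = 28.500000 mm
MAD = 2.083333 mm
CU = (1 - 2.083333/28.500000)*100

92.6901 %


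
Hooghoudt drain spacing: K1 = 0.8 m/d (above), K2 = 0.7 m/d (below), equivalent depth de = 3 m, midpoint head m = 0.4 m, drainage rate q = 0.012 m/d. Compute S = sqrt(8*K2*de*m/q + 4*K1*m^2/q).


S^2 = 8*K2*de*m/q + 4*K1*m^2/q
S^2 = 8*0.7*3*0.4/0.012 + 4*0.8*0.4^2/0.012
S = sqrt(602.6667)

24.5493 m


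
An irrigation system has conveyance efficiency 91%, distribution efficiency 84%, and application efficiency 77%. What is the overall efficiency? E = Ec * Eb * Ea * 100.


Ec = 0.91, Eb = 0.84, Ea = 0.77
E = 0.91 * 0.84 * 0.77 * 100 = 58.8588%

58.8588 %


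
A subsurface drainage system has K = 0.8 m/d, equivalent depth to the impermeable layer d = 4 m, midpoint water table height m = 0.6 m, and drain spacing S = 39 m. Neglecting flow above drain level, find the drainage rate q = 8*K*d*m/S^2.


q = 8*K*d*m/S^2
q = 8*0.8*4*0.6/39^2
q = 15.3600 / 1521

0.0101 m/d


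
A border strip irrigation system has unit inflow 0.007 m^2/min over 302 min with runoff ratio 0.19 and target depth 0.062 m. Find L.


L = q*t/((1+r)*Z)
L = 0.007*302/((1+0.19)*0.062)
L = 2.114/0.07378

28.6528 m


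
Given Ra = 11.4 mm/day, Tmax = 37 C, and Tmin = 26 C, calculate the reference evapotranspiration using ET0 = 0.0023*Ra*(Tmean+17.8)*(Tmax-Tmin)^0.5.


Tmean = (Tmax + Tmin)/2 = (37 + 26)/2 = 31.5
ET0 = 0.0023 * 11.4 * (31.5 + 17.8) * sqrt(37 - 26)
ET0 = 0.0023 * 11.4 * 49.3 * 3.316625

4.2872 mm/day


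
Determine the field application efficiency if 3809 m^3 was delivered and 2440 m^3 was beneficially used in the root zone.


Ea = V_root / V_field * 100 = 2440 / 3809 * 100 = 64.0588%

64.0588 %


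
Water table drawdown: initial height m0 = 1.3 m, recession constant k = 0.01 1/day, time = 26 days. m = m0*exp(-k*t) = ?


m = m0 * exp(-k*t)
m = 1.3 * exp(-0.01 * 26)
m = 1.3 * exp(-0.2600)

1.0024 m


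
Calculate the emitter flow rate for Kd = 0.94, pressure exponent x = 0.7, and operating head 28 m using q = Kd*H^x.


q = Kd * H^x = 0.94 * 28^0.7 = 0.94 * 10.304113

9.6859 L/h


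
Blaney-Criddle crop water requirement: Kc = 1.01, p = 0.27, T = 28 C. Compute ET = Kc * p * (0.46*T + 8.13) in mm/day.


ET = Kc * p * (0.46*T + 8.13)
ET = 1.01 * 0.27 * (0.46*28 + 8.13)
ET = 1.01 * 0.27 * 21.0100

5.7294 mm/day


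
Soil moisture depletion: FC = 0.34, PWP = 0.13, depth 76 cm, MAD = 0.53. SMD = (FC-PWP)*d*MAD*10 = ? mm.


SMD = (FC - PWP) * d * MAD * 10
SMD = (0.34 - 0.13) * 76 * 0.53 * 10
SMD = 0.2100 * 76 * 0.53 * 10

84.5880 mm


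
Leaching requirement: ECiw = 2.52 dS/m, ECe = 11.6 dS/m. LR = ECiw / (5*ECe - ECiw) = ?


LR = ECiw / (5*ECe - ECiw)
LR = 2.52 / (5*11.6 - 2.52)
LR = 2.52 / 55.4800

0.0454


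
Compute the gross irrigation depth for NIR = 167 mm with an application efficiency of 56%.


Ea = 56% = 0.56
GID = NIR / Ea = 167 / 0.56 = 298.2143 mm

298.2143 mm


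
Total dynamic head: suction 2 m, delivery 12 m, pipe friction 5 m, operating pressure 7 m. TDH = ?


TDH = Hs + Hd + hf + Hp = 2 + 12 + 5 + 7 = 26

26 m


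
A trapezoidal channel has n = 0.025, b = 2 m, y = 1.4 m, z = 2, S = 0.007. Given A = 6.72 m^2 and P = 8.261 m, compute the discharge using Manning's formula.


R = A/P = 6.72/8.261 = 0.813461
Q = (1/0.025) * 6.72 * 0.813461^(2/3) * 0.007^0.5

19.5976 m^3/s


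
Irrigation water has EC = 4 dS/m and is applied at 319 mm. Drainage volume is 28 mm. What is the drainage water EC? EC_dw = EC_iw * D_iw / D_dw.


EC_dw = EC_iw * D_iw / D_dw
EC_dw = 4 * 319 / 28
EC_dw = 1276 / 28

45.5714 dS/m


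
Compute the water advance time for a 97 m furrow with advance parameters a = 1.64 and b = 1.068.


t = (L/a)^(1/b)
t = (97/1.64)^(1/1.068)
t = 59.146341^(1/1.068)

45.6151 min


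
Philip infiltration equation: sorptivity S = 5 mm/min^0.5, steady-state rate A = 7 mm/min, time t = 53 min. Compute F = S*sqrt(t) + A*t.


F = S*sqrt(t) + A*t
F = 5*sqrt(53) + 7*53
F = 5*7.280110 + 371

407.4006 mm


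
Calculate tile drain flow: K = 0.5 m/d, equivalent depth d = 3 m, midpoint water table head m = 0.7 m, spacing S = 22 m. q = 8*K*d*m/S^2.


q = 8*K*d*m/S^2
q = 8*0.5*3*0.7/22^2
q = 8.4000 / 484

0.0174 m/d


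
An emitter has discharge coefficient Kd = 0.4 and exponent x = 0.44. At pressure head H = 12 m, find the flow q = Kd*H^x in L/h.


q = Kd * H^x = 0.4 * 12^0.44 = 0.4 * 2.984281

1.1937 L/h


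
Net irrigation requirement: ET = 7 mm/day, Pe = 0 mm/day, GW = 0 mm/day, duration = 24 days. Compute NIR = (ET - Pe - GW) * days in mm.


Daily deficit = ET - Pe - GW = 7 - 0 - 0 = 7 mm/day
NIR = 7 * 24 = 168 mm

168.0000 mm


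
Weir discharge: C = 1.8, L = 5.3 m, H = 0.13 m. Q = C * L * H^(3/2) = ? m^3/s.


Q = C * L * H^(3/2) = 1.8 * 5.3 * 0.13^1.5 = 1.8 * 5.3 * 0.046872

0.4472 m^3/s


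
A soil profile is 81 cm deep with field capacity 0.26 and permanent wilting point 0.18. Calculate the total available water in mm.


AWC = (FC - PWP) * d * 10
AWC = (0.26 - 0.18) * 81 * 10
AWC = 0.0800 * 81 * 10

64.8000 mm


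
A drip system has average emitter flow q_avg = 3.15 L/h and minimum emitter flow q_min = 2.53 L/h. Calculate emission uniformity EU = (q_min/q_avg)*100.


EU = (q_min/q_avg)*100 = (2.53/3.15)*100 = 80.3175%

80.3175 %


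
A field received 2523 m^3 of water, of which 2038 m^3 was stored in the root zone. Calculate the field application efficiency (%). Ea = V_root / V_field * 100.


Ea = V_root / V_field * 100 = 2038 / 2523 * 100 = 80.7769%

80.7769 %


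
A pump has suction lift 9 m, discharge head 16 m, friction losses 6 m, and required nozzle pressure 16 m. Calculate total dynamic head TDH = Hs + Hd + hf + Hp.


TDH = Hs + Hd + hf + Hp = 9 + 16 + 6 + 16 = 47

47 m


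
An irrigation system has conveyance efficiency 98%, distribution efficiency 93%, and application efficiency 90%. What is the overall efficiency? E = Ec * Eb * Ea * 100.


Ec = 0.98, Eb = 0.93, Ea = 0.9
E = 0.98 * 0.93 * 0.9 * 100 = 82.0260%

82.0260 %
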